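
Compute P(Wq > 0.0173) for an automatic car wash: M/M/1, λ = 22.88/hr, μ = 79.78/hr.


ρ = 22.88/79.78 = 0.2868
P(Wq > t) = ρ·e^{−(μ−λ)t} = 0.2868·e^{−0.9844}
= 0.2868·0.373675 = 0.107166

Final: 0.107166


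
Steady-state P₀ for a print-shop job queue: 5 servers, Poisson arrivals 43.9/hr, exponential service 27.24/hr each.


a = λ/μ = 43.9/27.24 = 1.6116; ρ = a/c = 0.3223
Σ_{k=0}^{4} a^k/k! (terms k=0..4) = 1.00000 + 1.61160 + 1.29863 + 0.69762 + 0.28107 = 4.88892
Tail: a^5/(5!(1−ρ)) = 10.87144/(120·0.6777) = 0.13368
P₀ = 1/(4.88892 + 0.13368) = 1/5.02261 = 0.199100

Final: 0.199100


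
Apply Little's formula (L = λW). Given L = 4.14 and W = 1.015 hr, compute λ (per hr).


λ = L/W = 4.14/1.015 = 4.0788 /hr

Final: 4.0788 /hr


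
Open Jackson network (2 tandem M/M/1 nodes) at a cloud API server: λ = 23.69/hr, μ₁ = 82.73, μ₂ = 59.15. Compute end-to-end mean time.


Each node sees arrival rate λ = 23.69/hr (tandem ⇒ throughput preserved).
W₁ = 1/(μ₁−λ) = 1/(82.73−23.69) = 0.01694 hr
W₂ = 1/(μ₂−λ) = 1/(59.15−23.69) = 0.02820 hr
W_total = W₁ + W₂ = 0.01694 + 0.02820 = 0.04514 hr

Final: 0.04514 hr


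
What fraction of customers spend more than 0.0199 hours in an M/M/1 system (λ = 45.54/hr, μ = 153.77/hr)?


W ~ Exponential(μ−λ) for M/M/1.
μ − λ = 153.77 − 45.54 = 108.2300
P(W > t) = e^{−(μ−λ)t} = e^{−2.1538} = 0.116045

Final: 0.116045


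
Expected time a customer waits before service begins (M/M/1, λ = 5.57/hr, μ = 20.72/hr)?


ρ = 5.57/20.72 = 0.2688
Wq = ρ/(μ−λ) = 0.2688/(20.72 − 5.57) = 0.2688/15.15 = 0.01774 hr

Final: 0.01774 hr


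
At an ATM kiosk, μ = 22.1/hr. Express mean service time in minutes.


Mean service time = 1/μ = 1/22.1 hour = 0.04525 hour
In minutes: 0.04525 × 60 = 2.7149 min

Final: 2.7149 min


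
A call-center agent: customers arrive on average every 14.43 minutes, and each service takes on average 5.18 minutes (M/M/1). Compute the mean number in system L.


λ = 60/14.43 = 4.1580 /hr
μ = 60/5.18 = 11.5830 /hr
ρ = λ/μ = 4.1580/11.5830 = 0.3590
L = ρ/(1−ρ) = 0.3590/0.6410 = 0.5600

Final: 0.5600


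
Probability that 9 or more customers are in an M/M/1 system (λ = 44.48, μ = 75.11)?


ρ = 44.48/75.11 = 0.5922
P(N ≥ n) = ρ^n = 0.5922^9 = 0.008958

Final: 0.008958


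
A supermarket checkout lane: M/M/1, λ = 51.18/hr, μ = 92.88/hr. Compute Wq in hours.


ρ = 51.18/92.88 = 0.5510
Wq = ρ/(μ−λ) = 0.5510/(92.88 − 51.18) = 0.5510/41.70 = 0.01321 hr

Final: 0.01321 hr


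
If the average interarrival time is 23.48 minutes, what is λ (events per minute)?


λ = 1/(interarrival time) in consistent units.
1 minute = 1 min, so λ = 1/23.48 = 0.04259 per minute

Final: 0.04259 /min


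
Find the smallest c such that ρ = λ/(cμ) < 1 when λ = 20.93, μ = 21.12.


Stability requires cμ > λ ⇔ c > λ/μ.
λ/μ = 20.93/21.12 = 0.9910
Minimum integer c = ⌊0.9910⌋ + 1 = 1
Check: 1·21.12 = 21.12 > 20.93, while 0·21.12 = 0.00 ≤ 20.93

Final: 1 servers


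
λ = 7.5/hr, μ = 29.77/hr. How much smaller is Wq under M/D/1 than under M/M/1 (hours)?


ρ = 7.5/29.77 = 0.2519
Wq(M/M/1) = ρ/(μ−λ) = 0.2519/22.27 = 0.01131 hr
Wq(M/D/1) = ρ/(2(μ−λ)) = 0.005656 hr
Savings = 0.01131 − 0.005656 = 0.005656 hr

Final: 0.005656 hr


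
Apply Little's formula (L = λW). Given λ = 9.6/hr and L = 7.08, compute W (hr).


W = L/λ = 7.08/9.6 = 0.7375 hr

Final: 0.7375 hr


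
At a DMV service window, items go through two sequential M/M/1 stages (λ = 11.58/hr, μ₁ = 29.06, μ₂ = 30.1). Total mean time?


Each node sees arrival rate λ = 11.58/hr (tandem ⇒ throughput preserved).
W₁ = 1/(μ₁−λ) = 1/(29.06−11.58) = 0.05721 hr
W₂ = 1/(μ₂−λ) = 1/(30.1−11.58) = 0.05400 hr
W_total = W₁ + W₂ = 0.05721 + 0.05400 = 0.11120 hr

Final: 0.11120 hr


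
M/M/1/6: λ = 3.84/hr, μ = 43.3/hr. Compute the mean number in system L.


ρ = 3.84/43.3 = 0.08868
L = ρ[1 − (K+1)ρ^K + Kρ^(K+1)] / [(1−ρ)(1−ρ^(K+1))]
Numerator: 0.08868·(1 − 7·0.0000004865 + 6·0.00000004314) = 0.088683
Denominator: (0.9113)·(1.000000) = 0.911316
L = 0.088683/0.911316 = 0.09731

Final: 0.09731


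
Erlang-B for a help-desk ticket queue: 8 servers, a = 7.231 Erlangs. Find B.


B(c,a) = (a^c/c!) / Σ_{k=0}^{c} a^k/k!
a^8/8! = 185.381490
Σ terms (k=0..8): 1.00000 + 7.23100 + 26.14368 + 63.01498 + 113.91534 + 164.74436 + 198.54441 + 205.09638 + 185.38149 = 965.071650
B = 185.381490/965.071650 = 0.192091

Final: 0.192091


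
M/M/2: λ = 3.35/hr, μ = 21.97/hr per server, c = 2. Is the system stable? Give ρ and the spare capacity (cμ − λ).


Total capacity cμ = 2·21.97 = 43.94/hr
ρ = λ/(cμ) = 3.35/43.94 = 0.07624
Stable ⇔ ρ < 1: YES
Spare capacity = cμ − λ = 43.94 − 3.35 = 40.59/hr

Final: ρ = 0.07624; stable; margin = 40.59/hr


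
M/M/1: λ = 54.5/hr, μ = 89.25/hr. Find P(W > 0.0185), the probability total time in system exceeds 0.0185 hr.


W ~ Exponential(μ−λ) for M/M/1.
μ − λ = 89.25 − 54.5 = 34.7500
P(W > t) = e^{−(μ−λ)t} = e^{−0.6429} = 0.525779

Final: 0.525779


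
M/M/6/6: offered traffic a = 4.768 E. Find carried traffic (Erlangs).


B(6,4.768) = 0.174365 (Erlang-B)
Carried load = a(1 − B) = 4.768·(1 − 0.174365) = 4.768·0.825635 = 3.9366 E

Final: 3.9366 Erlangs


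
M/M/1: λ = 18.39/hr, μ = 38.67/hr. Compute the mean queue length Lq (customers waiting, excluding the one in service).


ρ = 18.39/38.67 = 0.4756
Lq = ρ²/(1−ρ) = 0.2262/0.5244 = 0.4312

Final: 0.4312


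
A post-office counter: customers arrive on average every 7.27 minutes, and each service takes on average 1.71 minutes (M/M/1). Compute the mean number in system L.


λ = 60/7.27 = 8.2531 /hr
μ = 60/1.71 = 35.0877 /hr
ρ = λ/μ = 8.2531/35.0877 = 0.2352
L = ρ/(1−ρ) = 0.2352/0.7648 = 0.3076

Final: 0.3076


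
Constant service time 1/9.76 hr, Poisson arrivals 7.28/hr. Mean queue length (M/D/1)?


ρ = 7.28/9.76 = 0.7459
M/D/1: Lq = ρ²/(2(1−ρ)) = 0.5564/(2·0.2541) = 1.09479

Final: 1.09479


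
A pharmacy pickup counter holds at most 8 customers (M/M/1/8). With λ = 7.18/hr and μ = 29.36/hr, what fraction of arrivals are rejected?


ρ = λ/μ = 7.18/29.36 = 0.2446
P_K = (1−ρ)ρ^K/(1−ρ^(K+1)) = (0.7554·0.00001279)/(1 − 0.000003128)
= 0.000009664/0.999997 = 0.000009664

Final: 0.000009664


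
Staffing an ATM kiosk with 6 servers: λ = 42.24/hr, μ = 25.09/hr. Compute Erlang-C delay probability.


a = λ/μ = 1.6835; ρ = a/6 = 0.2806
P₀ = 0.185620 (from M/M/c formula)
C(c,a) = [a^c/(c!(1−ρ))]·P₀ = [22.76877/(720·0.7194)]·0.185620
= 0.04396·0.185620 = 0.008159

Final: 0.008159


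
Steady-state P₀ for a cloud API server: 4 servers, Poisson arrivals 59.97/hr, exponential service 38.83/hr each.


a = λ/μ = 59.97/38.83 = 1.5444; ρ = a/c = 0.3861
Σ_{k=0}^{3} a^k/k! (terms k=0..3) = 1.00000 + 1.54442 + 1.19262 + 0.61397 = 4.35102
Tail: a^4/(4!(1−ρ)) = 5.68940/(24·0.6139) = 0.38616
P₀ = 1/(4.35102 + 0.38616) = 1/4.73718 = 0.211096

Final: 0.211096


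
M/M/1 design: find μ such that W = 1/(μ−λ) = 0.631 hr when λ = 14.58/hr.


W = 1/(μ−λ) ⇒ μ − λ = 1/W = 1/0.631 = 1.5848
μ = λ + 1/W = 14.58 + 1.5848 = 16.1648 per hr

Final: 16.1648 /hr


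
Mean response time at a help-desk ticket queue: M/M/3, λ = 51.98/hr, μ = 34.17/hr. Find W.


a = 1.5212; ρ = 0.5071; P₀ = 0.205401
Lq = P₀·a^c·ρ/(c!(1−ρ)²) = 0.25150
Wq = Lq/λ = 0.25150/51.98 = 0.004838 hr
W = Wq + 1/μ = 0.004838 + 0.02927 = 0.03410 hr

Final: 0.03410 hr


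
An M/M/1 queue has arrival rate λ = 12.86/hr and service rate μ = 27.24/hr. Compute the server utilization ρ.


ρ = λ/μ = 12.86/27.24 = 0.4721

Final: 0.4721


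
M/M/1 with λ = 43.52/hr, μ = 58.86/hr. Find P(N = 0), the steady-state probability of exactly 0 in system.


ρ = 43.52/58.86 = 0.7394
P_n = (1−ρ)·ρ^n = (1 − 0.7394)·0.7394^0 = 0.2606·1.000000 = 0.260618

Final: 0.260618


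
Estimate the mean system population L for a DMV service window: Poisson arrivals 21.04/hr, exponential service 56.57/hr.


ρ = λ/μ = 21.04/56.57 = 0.3719
L = ρ/(1−ρ) = 0.3719/(1 − 0.3719) = 0.3719/0.6281 = 0.5922

Final: 0.5922


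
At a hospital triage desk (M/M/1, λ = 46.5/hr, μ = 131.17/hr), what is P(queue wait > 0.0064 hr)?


ρ = 46.5/131.17 = 0.3545
P(Wq > t) = ρ·e^{−(μ−λ)t} = 0.3545·e^{−0.5419}
= 0.3545·0.581649 = 0.206196

Final: 0.206196


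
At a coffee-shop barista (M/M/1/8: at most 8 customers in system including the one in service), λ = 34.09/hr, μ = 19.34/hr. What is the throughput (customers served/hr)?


ρ = 1.7627; P_K = (1−ρ)ρ^8/(1−ρ^9) = 0.435328
λ_eff = λ(1 − P_K) = 34.09·(1 − 0.435328) = 34.09·0.564672 = 19.2497 /hr

Final: 19.2497 /hr


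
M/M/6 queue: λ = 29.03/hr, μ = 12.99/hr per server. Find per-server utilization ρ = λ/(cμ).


ρ = λ/(cμ) = 29.03/(6·12.99) = 29.03/77.94 = 0.3725

Final: 0.3725


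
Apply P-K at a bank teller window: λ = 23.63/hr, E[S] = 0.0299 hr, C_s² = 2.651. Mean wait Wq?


ρ = λ·E[S] = 23.63·0.0299 = 0.7065
E[S²] = E[S]²(1+C_s²) = 0.0299²·(1+2.651) = 0.003264
Wq = λ·E[S²]/(2(1−ρ)) = 23.63·0.003264/(2·0.2935) = 0.13141 hr

Final: 0.13141 hr


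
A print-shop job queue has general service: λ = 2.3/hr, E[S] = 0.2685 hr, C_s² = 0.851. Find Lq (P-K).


ρ = λ·E[S] = 2.3·0.2685 = 0.6176
Lq = ρ²(1+C_s²)/(2(1−ρ)) = 0.3814·(1+0.851)/(2·0.3824)
= 0.3814·1.8510/0.7649 = 0.92288

Final: 0.92288


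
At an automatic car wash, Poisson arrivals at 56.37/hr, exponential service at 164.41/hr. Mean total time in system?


W = 1/(μ−λ) = 1/(164.41 − 56.37) = 1/108.04 = 0.009256 hr

Final: 0.009256 hr


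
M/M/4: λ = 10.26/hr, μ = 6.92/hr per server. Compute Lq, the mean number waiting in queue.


a = λ/μ = 1.4827; ρ = a/4 = 0.3707
P₀ = 0.224974
Lq = P₀·a^c·ρ / (c!·(1−ρ)²) = 0.224974·4.83242·0.3707/(24·0.39606)
= 0.04239

Final: 0.04239


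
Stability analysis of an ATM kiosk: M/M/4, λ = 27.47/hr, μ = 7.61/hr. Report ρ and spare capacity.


Total capacity cμ = 4·7.61 = 30.44/hr
ρ = λ/(cμ) = 27.47/30.44 = 0.9024
Stable ⇔ ρ < 1: YES
Spare capacity = cμ − λ = 30.44 − 27.47 = 2.97/hr

Final: ρ = 0.9024; stable; margin = 2.97/hr


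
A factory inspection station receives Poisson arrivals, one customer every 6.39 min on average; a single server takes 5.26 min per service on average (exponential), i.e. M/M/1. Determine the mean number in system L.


λ = 60/6.39 = 9.3897 /hr
μ = 60/5.26 = 11.4068 /hr
ρ = λ/μ = 9.3897/11.4068 = 0.8232
L = ρ/(1−ρ) = 0.8232/0.1768 = 4.6549

Final: 4.6549


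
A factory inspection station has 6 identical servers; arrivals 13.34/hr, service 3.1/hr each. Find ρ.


ρ = λ/(cμ) = 13.34/(6·3.1) = 13.34/18.60 = 0.7172

Final: 0.7172


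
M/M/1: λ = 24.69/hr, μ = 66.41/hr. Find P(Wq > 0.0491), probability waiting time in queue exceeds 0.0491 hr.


ρ = 24.69/66.41 = 0.3718
P(Wq > t) = ρ·e^{−(μ−λ)t} = 0.3718·e^{−2.0485}
= 0.3718·0.128934 = 0.047935

Final: 0.047935


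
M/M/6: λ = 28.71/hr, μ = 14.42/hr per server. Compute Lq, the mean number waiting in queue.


a = λ/μ = 1.9910; ρ = a/6 = 0.3318
P₀ = 0.136364
Lq = P₀·a^c·ρ / (c!·(1−ρ)²) = 0.136364·62.28846·0.3318/(720·0.44645)
= 0.008768

Final: 0.008768


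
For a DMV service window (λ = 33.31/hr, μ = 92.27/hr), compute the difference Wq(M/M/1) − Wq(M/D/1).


ρ = 33.31/92.27 = 0.3610
Wq(M/M/1) = ρ/(μ−λ) = 0.3610/58.96 = 0.006123 hr
Wq(M/D/1) = ρ/(2(μ−λ)) = 0.003061 hr
Savings = 0.006123 − 0.003061 = 0.003061 hr

Final: 0.003061 hr


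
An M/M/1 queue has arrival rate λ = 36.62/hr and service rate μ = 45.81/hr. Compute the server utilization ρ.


ρ = λ/μ = 36.62/45.81 = 0.7994

Final: 0.7994


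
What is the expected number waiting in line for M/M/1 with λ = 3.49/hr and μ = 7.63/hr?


ρ = 3.49/7.63 = 0.4574
Lq = ρ²/(1−ρ) = 0.2092/0.5426 = 0.3856

Final: 0.3856


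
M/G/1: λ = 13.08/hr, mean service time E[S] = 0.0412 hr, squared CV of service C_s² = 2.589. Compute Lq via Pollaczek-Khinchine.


ρ = λ·E[S] = 13.08·0.0412 = 0.5389
Lq = ρ²(1+C_s²)/(2(1−ρ)) = 0.2904·(1+2.589)/(2·0.4611)
= 0.2904·3.5890/0.9222 = 1.13020

Final: 1.13020


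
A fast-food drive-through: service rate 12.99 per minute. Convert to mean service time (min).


Mean service time = 1/μ = 1/12.99 minute = 0.07698 minute
In minutes: 0.07698 × 1 = 0.07698 min

Final: 0.07698 min


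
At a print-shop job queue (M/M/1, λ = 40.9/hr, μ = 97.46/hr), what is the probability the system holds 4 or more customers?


ρ = 40.9/97.46 = 0.4197
P(N ≥ n) = ρ^n = 0.4197^4 = 0.031016

Final: 0.031016


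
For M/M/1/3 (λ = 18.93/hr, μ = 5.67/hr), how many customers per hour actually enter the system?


ρ = 3.3386; P_K = (1−ρ)ρ^3/(1−ρ^4) = 0.706159
λ_eff = λ(1 − P_K) = 18.93·(1 − 0.706159) = 18.93·0.293841 = 5.5624 /hr

Final: 5.5624 /hr


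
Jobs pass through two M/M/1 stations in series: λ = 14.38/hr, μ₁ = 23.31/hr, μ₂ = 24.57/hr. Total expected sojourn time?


Each node sees arrival rate λ = 14.38/hr (tandem ⇒ throughput preserved).
W₁ = 1/(μ₁−λ) = 1/(23.31−14.38) = 0.11198 hr
W₂ = 1/(μ₂−λ) = 1/(24.57−14.38) = 0.09814 hr
W_total = W₁ + W₂ = 0.11198 + 0.09814 = 0.21012 hr

Final: 0.21012 hr


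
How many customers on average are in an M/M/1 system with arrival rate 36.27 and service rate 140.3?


ρ = λ/μ = 36.27/140.3 = 0.2585
L = ρ/(1−ρ) = 0.2585/(1 − 0.2585) = 0.2585/0.7415 = 0.3486

Final: 0.3486


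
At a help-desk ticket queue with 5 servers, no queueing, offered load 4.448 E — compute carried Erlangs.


B(5,4.448) = 0.238534 (Erlang-B)
Carried load = a(1 − B) = 4.448·(1 − 0.238534) = 4.448·0.761466 = 3.3870 E

Final: 3.3870 Erlangs


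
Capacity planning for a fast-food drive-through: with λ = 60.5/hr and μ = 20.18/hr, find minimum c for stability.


Stability requires cμ > λ ⇔ c > λ/μ.
λ/μ = 60.5/20.18 = 2.9980
Minimum integer c = ⌊2.9980⌋ + 1 = 3
Check: 3·20.18 = 60.54 > 60.5, while 2·20.18 = 40.36 ≤ 60.5

Final: 3 servers


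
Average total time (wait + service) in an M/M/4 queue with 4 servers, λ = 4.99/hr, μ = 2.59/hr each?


a = 1.9266; ρ = 0.4817; P₀ = 0.141200
Lq = P₀·a^c·ρ/(c!(1−ρ)²) = 0.14532
Wq = Lq/λ = 0.14532/4.99 = 0.02912 hr
W = Wq + 1/μ = 0.02912 + 0.38610 = 0.41522 hr

Final: 0.41522 hr


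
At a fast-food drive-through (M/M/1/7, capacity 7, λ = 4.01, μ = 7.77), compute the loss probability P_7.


ρ = λ/μ = 4.01/7.77 = 0.5161
P_K = (1−ρ)ρ^K/(1−ρ^(K+1)) = (0.4839·0.009751)/(1 − 0.005033)
= 0.004719/0.994967 = 0.004743

Final: 0.004743


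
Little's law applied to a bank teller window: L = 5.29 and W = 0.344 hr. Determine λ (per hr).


λ = L/W = 5.29/0.344 = 15.3779 /hr

Final: 15.3779 /hr


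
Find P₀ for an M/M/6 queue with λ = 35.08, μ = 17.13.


a = λ/μ = 35.08/17.13 = 2.0479; ρ = a/c = 0.3413
Σ_{k=0}^{5} a^k/k! (terms k=0..5) = 1.00000 + 2.04787 + 2.09688 + 1.43138 + 0.73282 + 0.30014 = 7.60910
Tail: a^6/(6!(1−ρ)) = 73.75871/(720·0.6587) = 0.15553
P₀ = 1/(7.60910 + 0.15553) = 1/7.76462 = 0.128789

Final: 0.128789


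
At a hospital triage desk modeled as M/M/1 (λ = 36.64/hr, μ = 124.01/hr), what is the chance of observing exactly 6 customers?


ρ = 36.64/124.01 = 0.2955
P_n = (1−ρ)·ρ^n = (1 − 0.2955)·0.2955^6 = 0.7045·0.0006653 = 0.0004687

Final: 0.0004687


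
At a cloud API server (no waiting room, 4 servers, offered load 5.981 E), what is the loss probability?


B(c,a) = (a^c/c!) / Σ_{k=0}^{c} a^k/k!
a^4/4! = 53.319242
Σ terms (k=0..4): 1.00000 + 5.98100 + 17.88618 + 35.65908 + 53.31924 = 113.845505
B = 53.319242/113.845505 = 0.468347

Final: 0.468347


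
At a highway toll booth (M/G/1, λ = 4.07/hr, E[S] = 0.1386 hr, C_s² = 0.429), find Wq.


ρ = λ·E[S] = 4.07·0.1386 = 0.5641
E[S²] = E[S]²(1+C_s²) = 0.1386²·(1+0.429) = 0.027451
Wq = λ·E[S²]/(2(1−ρ)) = 4.07·0.027451/(2·0.4359) = 0.12816 hr

Final: 0.12816 hr


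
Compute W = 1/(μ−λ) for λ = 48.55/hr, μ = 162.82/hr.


W = 1/(μ−λ) = 1/(162.82 − 48.55) = 1/114.27 = 0.008751 hr

Final: 0.008751 hr


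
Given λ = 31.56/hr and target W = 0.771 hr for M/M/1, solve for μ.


W = 1/(μ−λ) ⇒ μ − λ = 1/W = 1/0.771 = 1.2970
μ = λ + 1/W = 31.56 + 1.2970 = 32.8570 per hr

Final: 32.8570 /hr


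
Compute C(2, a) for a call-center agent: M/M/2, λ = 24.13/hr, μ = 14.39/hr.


a = λ/μ = 1.6769; ρ = a/2 = 0.8384
P₀ = 0.087885 (from M/M/c formula)
C(c,a) = [a^c/(c!(1−ρ))]·P₀ = [2.81186/(2·0.1616)]·0.087885
= 8.70164·0.087885 = 0.764744

Final: 0.764744


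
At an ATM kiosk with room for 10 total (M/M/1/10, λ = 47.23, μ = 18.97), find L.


ρ = 47.23/18.97 = 2.4897
L = ρ[1 − (K+1)ρ^K + Kρ^(K+1)] / [(1−ρ)(1−ρ^(K+1))]
Numerator: 2.4897·(1 − 11·9151.792124 + 10·22785.405483) = 316655.966124
Denominator: (-1.4897)·(-22784.405483) = 33942.398468
L = 316655.966124/33942.398468 = 9.3292

Final: 9.3292


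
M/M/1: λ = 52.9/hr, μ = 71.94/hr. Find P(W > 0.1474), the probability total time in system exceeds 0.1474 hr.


W ~ Exponential(μ−λ) for M/M/1.
μ − λ = 71.94 − 52.9 = 19.0400
P(W > t) = e^{−(μ−λ)t} = e^{−2.8065} = 0.060416

Final: 0.060416


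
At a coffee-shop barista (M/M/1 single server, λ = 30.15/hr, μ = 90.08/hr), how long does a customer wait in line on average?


ρ = 30.15/90.08 = 0.3347
Wq = ρ/(μ−λ) = 0.3347/(90.08 − 30.15) = 0.3347/59.93 = 0.005585 hr

Final: 0.005585 hr


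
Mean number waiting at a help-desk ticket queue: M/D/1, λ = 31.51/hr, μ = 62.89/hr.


ρ = 31.51/62.89 = 0.5010
M/D/1: Lq = ρ²/(2(1−ρ)) = 0.2510/(2·0.4990) = 0.25155

Final: 0.25155


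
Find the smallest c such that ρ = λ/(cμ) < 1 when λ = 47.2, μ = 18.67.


Stability requires cμ > λ ⇔ c > λ/μ.
λ/μ = 47.2/18.67 = 2.5281
Minimum integer c = ⌊2.5281⌋ + 1 = 3
Check: 3·18.67 = 56.01 > 47.2, while 2·18.67 = 37.34 ≤ 47.2

Final: 3 servers


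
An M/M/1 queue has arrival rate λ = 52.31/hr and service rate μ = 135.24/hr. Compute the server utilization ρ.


ρ = λ/μ = 52.31/135.24 = 0.3868

Final: 0.3868


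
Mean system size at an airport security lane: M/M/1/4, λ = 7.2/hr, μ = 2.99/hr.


ρ = 7.2/2.99 = 2.4080
L = ρ[1 − (K+1)ρ^K + Kρ^(K+1)] / [(1−ρ)(1−ρ^(K+1))]
Numerator: 2.4080·(1 − 5·33.623679 + 4·80.966719) = 377.454534
Denominator: (-1.4080)·(-79.966719) = 112.595280
L = 377.454534/112.595280 = 3.3523

Final: 3.3523


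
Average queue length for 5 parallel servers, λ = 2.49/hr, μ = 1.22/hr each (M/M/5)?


a = λ/μ = 2.0410; ρ = a/5 = 0.4082
P₀ = 0.128825
Lq = P₀·a^c·ρ / (c!·(1−ρ)²) = 0.128825·35.41584·0.4082/(120·0.35023)
= 0.04431

Final: 0.04431


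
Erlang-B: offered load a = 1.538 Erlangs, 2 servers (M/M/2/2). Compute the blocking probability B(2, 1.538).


B(c,a) = (a^c/c!) / Σ_{k=0}^{c} a^k/k!
a^2/2! = 1.182722
Σ terms (k=0..2): 1.00000 + 1.53800 + 1.18272 = 3.720722
B = 1.182722/3.720722 = 0.317874

Final: 0.317874


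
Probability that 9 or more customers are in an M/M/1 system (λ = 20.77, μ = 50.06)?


ρ = 20.77/50.06 = 0.4149
P(N ≥ n) = ρ^n = 0.4149^9 = 0.0003643

Final: 0.0003643


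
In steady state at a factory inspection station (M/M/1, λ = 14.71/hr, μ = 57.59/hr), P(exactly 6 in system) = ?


ρ = 14.71/57.59 = 0.2554
P_n = (1−ρ)·ρ^n = (1 − 0.2554)·0.2554^6 = 0.7446·0.0002777 = 0.0002068

Final: 0.0002068


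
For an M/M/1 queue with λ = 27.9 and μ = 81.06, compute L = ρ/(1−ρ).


ρ = λ/μ = 27.9/81.06 = 0.3442
L = ρ/(1−ρ) = 0.3442/(1 − 0.3442) = 0.3442/0.6558 = 0.5248

Final: 0.5248


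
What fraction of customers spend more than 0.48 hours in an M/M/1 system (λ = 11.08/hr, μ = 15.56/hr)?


W ~ Exponential(μ−λ) for M/M/1.
μ − λ = 15.56 − 11.08 = 4.4800
P(W > t) = e^{−(μ−λ)t} = e^{−2.1504} = 0.116438

Final: 0.116438


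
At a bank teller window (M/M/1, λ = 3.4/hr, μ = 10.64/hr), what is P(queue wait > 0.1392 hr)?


ρ = 3.4/10.64 = 0.3195
P(Wq > t) = ρ·e^{−(μ−λ)t} = 0.3195·e^{−1.0078}
= 0.3195·0.365018 = 0.116641

Final: 0.116641


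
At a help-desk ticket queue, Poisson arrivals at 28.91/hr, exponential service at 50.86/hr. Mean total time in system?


W = 1/(μ−λ) = 1/(50.86 − 28.91) = 1/21.95 = 0.04556 hr

Final: 0.04556 hr


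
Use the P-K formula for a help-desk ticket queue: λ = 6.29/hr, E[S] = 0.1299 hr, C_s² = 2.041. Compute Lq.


ρ = λ·E[S] = 6.29·0.1299 = 0.8171
Lq = ρ²(1+C_s²)/(2(1−ρ)) = 0.6676·(1+2.041)/(2·0.1829)
= 0.6676·3.0410/0.3659 = 5.54911

Final: 5.54911


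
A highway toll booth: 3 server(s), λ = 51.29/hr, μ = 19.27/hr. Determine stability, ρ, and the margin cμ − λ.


Total capacity cμ = 3·19.27 = 57.81/hr
ρ = λ/(cμ) = 51.29/57.81 = 0.8872
Stable ⇔ ρ < 1: YES
Spare capacity = cμ − λ = 57.81 − 51.29 = 6.52/hr

Final: ρ = 0.8872; stable; margin = 6.52/hr


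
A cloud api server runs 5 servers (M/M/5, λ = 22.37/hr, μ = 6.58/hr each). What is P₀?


a = λ/μ = 22.37/6.58 = 3.3997; ρ = a/c = 0.6799
Σ_{k=0}^{4} a^k/k! (terms k=0..4) = 1.00000 + 3.39970 + 5.77897 + 6.54891 + 5.56608 = 22.29365
Tail: a^5/(5!(1−ρ)) = 454.15119/(120·0.3201) = 11.82461
P₀ = 1/(22.29365 + 11.82461) = 1/34.11826 = 0.029310

Final: 0.029310


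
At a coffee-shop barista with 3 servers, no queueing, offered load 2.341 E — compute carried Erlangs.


B(3,2.341) = 0.260145 (Erlang-B)
Carried load = a(1 − B) = 2.341·(1 − 0.260145) = 2.341·0.739855 = 1.7320 E

Final: 1.7320 Erlangs


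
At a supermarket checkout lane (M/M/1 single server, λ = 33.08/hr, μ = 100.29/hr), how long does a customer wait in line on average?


ρ = 33.08/100.29 = 0.3298
Wq = ρ/(μ−λ) = 0.3298/(100.29 − 33.08) = 0.3298/67.21 = 0.004908 hr

Final: 0.004908 hr


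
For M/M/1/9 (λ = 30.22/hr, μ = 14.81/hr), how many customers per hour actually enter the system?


ρ = 2.0405; P_K = (1−ρ)ρ^9/(1−ρ^10) = 0.510335
λ_eff = λ(1 − P_K) = 30.22·(1 − 0.510335) = 30.22·0.489665 = 14.7977 /hr

Final: 14.7977 /hr


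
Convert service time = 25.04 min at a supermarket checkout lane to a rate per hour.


μ = 1/(service time) in consistent units.
1 hour = 60 min, so μ = 60/25.04 = 2.3962 per hour

Final: 2.3962 /hr


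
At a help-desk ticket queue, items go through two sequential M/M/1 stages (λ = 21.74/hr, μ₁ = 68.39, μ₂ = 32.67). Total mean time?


Each node sees arrival rate λ = 21.74/hr (tandem ⇒ throughput preserved).
W₁ = 1/(μ₁−λ) = 1/(68.39−21.74) = 0.02144 hr
W₂ = 1/(μ₂−λ) = 1/(32.67−21.74) = 0.09149 hr
W_total = W₁ + W₂ = 0.02144 + 0.09149 = 0.11293 hr

Final: 0.11293 hr


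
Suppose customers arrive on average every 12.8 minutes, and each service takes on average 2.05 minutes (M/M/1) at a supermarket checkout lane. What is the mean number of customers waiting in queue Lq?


λ = 60/12.8 = 4.6875 /hr
μ = 60/2.05 = 29.2683 /hr
ρ = λ/μ = 4.6875/29.2683 = 0.1602
Lq = ρ²/(1−ρ) = 0.02565/0.8398 = 0.03054

Final: 0.03054


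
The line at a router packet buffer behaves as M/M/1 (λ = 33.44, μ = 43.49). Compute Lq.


ρ = 33.44/43.49 = 0.7689
Lq = ρ²/(1−ρ) = 0.5912/0.2311 = 2.5585

Final: 2.5585


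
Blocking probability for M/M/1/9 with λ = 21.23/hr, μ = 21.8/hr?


ρ = λ/μ = 21.23/21.8 = 0.9739
P_K = (1−ρ)ρ^K/(1−ρ^(K+1)) = (0.02615·0.787846)/(1 − 0.767247)
= 0.020600/0.232753 = 0.088504

Final: 0.088504


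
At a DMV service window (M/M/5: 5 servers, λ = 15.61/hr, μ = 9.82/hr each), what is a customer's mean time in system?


a = 1.5896; ρ = 0.3179; P₀ = 0.203560
Lq = P₀·a^c·ρ/(c!(1−ρ)²) = 0.01177
Wq = Lq/λ = 0.01177/15.61 = 0.0007537 hr
W = Wq + 1/μ = 0.0007537 + 0.10183 = 0.10259 hr

Final: 0.10259 hr


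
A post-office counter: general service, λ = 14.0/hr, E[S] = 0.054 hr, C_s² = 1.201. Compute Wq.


ρ = λ·E[S] = 14.0·0.054 = 0.7560
E[S²] = E[S]²(1+C_s²) = 0.054²·(1+1.201) = 0.006418
Wq = λ·E[S²]/(2(1−ρ)) = 14.0·0.006418/(2·0.2440) = 0.18413 hr

Final: 0.18413 hr


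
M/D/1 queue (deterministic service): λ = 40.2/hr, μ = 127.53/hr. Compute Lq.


ρ = 40.2/127.53 = 0.3152
M/D/1: Lq = ρ²/(2(1−ρ)) = 0.09936/(2·0.6848) = 0.07255

Final: 0.07255


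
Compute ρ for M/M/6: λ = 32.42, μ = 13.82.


ρ = λ/(cμ) = 32.42/(6·13.82) = 32.42/82.92 = 0.3910

Final: 0.3910


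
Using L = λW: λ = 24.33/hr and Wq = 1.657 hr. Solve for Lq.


Lq = λWq = 24.33·1.657 = 40.3148

Final: 40.3148


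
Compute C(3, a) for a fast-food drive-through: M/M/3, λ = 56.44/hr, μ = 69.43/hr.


a = λ/μ = 0.8129; ρ = a/3 = 0.2710
P₀ = 0.441283 (from M/M/c formula)
C(c,a) = [a^c/(c!(1−ρ))]·P₀ = [0.53718/(6·0.7290)]·0.441283
= 0.12281·0.441283 = 0.054192

Final: 0.054192


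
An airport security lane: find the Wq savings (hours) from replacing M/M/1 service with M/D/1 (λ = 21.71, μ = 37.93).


ρ = 21.71/37.93 = 0.5724
Wq(M/M/1) = ρ/(μ−λ) = 0.5724/16.22 = 0.03529 hr
Wq(M/D/1) = ρ/(2(μ−λ)) = 0.01764 hr
Savings = 0.03529 − 0.01764 = 0.01764 hr

Final: 0.01764 hr


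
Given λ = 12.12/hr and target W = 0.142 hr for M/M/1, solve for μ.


W = 1/(μ−λ) ⇒ μ − λ = 1/W = 1/0.142 = 7.0423
μ = λ + 1/W = 12.12 + 7.0423 = 19.1623 per hr

Final: 19.1623 /hr


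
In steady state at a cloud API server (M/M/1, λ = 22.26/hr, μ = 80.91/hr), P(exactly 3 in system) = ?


ρ = 22.26/80.91 = 0.2751
P_n = (1−ρ)·ρ^n = (1 − 0.2751)·0.2751^3 = 0.7249·0.020824 = 0.015095

Final: 0.015095


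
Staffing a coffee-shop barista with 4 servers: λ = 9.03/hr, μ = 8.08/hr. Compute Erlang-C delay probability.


a = λ/μ = 1.1176; ρ = a/4 = 0.2794
P₀ = 0.326275 (from M/M/c formula)
C(c,a) = [a^c/(c!(1−ρ))]·P₀ = [1.55993/(24·0.7206)]·0.326275
= 0.09020·0.326275 = 0.029429

Final: 0.029429


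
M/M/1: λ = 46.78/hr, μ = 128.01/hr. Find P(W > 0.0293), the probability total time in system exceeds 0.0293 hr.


W ~ Exponential(μ−λ) for M/M/1.
μ − λ = 128.01 − 46.78 = 81.2300
P(W > t) = e^{−(μ−λ)t} = e^{−2.3800} = 0.092547

Final: 0.092547


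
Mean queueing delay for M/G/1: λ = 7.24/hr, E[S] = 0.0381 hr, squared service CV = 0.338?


ρ = λ·E[S] = 7.24·0.0381 = 0.2758
E[S²] = E[S]²(1+C_s²) = 0.0381²·(1+0.338) = 0.001942
Wq = λ·E[S²]/(2(1−ρ)) = 7.24·0.001942/(2·0.7242) = 0.009709 hr

Final: 0.009709 hr


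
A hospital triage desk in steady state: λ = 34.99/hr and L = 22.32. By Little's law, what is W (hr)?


W = L/λ = 22.32/34.99 = 0.6379 hr

Final: 0.6379 hr


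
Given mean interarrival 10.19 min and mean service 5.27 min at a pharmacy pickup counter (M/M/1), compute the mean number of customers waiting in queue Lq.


λ = 60/10.19 = 5.8881 /hr
μ = 60/5.27 = 11.3852 /hr
ρ = λ/μ = 5.8881/11.3852 = 0.5172
Lq = ρ²/(1−ρ) = 0.2675/0.4828 = 0.5540

Final: 0.5540


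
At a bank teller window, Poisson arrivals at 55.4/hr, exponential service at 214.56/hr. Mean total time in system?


W = 1/(μ−λ) = 1/(214.56 − 55.4) = 1/159.16 = 0.006283 hr

Final: 0.006283 hr


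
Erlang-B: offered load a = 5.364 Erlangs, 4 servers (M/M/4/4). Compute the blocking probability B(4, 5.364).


B(c,a) = (a^c/c!) / Σ_{k=0}^{c} a^k/k!
a^4/4! = 34.494022
Σ terms (k=0..4): 1.00000 + 5.36400 + 14.38625 + 25.72261 + 34.49402 = 80.966881
B = 34.494022/80.966881 = 0.426026

Final: 0.426026


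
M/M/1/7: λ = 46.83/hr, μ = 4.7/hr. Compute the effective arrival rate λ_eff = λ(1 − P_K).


ρ = 9.9638; P_K = (1−ρ)ρ^7/(1−ρ^8) = 0.899637
λ_eff = λ(1 − P_K) = 46.83·(1 − 0.899637) = 46.83·0.100363 = 4.7000 /hr

Final: 4.7000 /hr


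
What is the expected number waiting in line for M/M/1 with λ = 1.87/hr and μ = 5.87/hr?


ρ = 1.87/5.87 = 0.3186
Lq = ρ²/(1−ρ) = 0.1015/0.6814 = 0.1489

Final: 0.1489


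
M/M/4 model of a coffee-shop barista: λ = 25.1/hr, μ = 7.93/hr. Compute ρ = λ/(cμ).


ρ = λ/(cμ) = 25.1/(4·7.93) = 25.1/31.72 = 0.7913

Final: 0.7913


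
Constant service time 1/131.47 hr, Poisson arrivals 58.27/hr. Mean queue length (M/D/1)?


ρ = 58.27/131.47 = 0.4432
M/D/1: Lq = ρ²/(2(1−ρ)) = 0.1964/(2·0.5568) = 0.17641

Final: 0.17641


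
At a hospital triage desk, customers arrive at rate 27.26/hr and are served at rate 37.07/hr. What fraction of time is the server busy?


ρ = λ/μ = 27.26/37.07 = 0.7354

Final: 0.7354


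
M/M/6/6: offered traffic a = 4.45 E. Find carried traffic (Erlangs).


B(6,4.45) = 0.150412 (Erlang-B)
Carried load = a(1 − B) = 4.45·(1 − 0.150412) = 4.45·0.849588 = 3.7807 E

Final: 3.7807 Erlangs


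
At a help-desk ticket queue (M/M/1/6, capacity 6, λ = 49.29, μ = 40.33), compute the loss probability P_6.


ρ = λ/μ = 49.29/40.33 = 1.2222
P_K = (1−ρ)ρ^K/(1−ρ^(K+1)) = (-0.2222·3.332603)/(1 − 4.072998)
= -0.740395/-3.072998 = 0.240936

Final: 0.240936


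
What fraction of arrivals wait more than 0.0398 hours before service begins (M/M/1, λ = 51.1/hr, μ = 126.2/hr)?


ρ = 51.1/126.2 = 0.4049
P(Wq > t) = ρ·e^{−(μ−λ)t} = 0.4049·e^{−2.9890}
= 0.4049·0.050339 = 0.020383

Final: 0.020383


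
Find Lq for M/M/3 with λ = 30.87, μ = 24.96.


a = λ/μ = 1.2368; ρ = a/3 = 0.4123
P₀ = 0.282641
Lq = P₀·a^c·ρ / (c!·(1−ρ)²) = 0.282641·1.89180·0.4123/(6·0.34544)
= 0.10636

Final: 0.10636


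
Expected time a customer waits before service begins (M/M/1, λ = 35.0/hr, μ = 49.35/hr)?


ρ = 35.0/49.35 = 0.7092
Wq = ρ/(μ−λ) = 0.7092/(49.35 − 35.0) = 0.7092/14.35 = 0.04942 hr

Final: 0.04942 hr


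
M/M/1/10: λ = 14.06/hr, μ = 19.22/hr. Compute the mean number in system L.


ρ = 14.06/19.22 = 0.7315
L = ρ[1 − (K+1)ρ^K + Kρ^(K+1)] / [(1−ρ)(1−ρ^(K+1))]
Numerator: 0.7315·(1 − 11·0.043885 + 10·0.032103) = 0.613238
Denominator: (0.2685)·(0.967897) = 0.259852
L = 0.613238/0.259852 = 2.3600

Final: 2.3600


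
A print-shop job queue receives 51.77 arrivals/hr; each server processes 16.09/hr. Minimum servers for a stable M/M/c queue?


Stability requires cμ > λ ⇔ c > λ/μ.
λ/μ = 51.77/16.09 = 3.2175
Minimum integer c = ⌊3.2175⌋ + 1 = 4
Check: 4·16.09 = 64.36 > 51.77, while 3·16.09 = 48.27 ≤ 51.77

Final: 4 servers


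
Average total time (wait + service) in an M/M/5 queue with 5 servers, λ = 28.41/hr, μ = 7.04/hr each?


a = 4.0355; ρ = 0.8071; P₀ = 0.012282
Lq = P₀·a^c·ρ/(c!(1−ρ)²) = 2.37609
Wq = Lq/λ = 2.37609/28.41 = 0.08364 hr
W = Wq + 1/μ = 0.08364 + 0.14205 = 0.22568 hr

Final: 0.22568 hr


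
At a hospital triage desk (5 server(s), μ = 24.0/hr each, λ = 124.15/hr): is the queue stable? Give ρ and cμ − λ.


Total capacity cμ = 5·24.0 = 120.00/hr
ρ = λ/(cμ) = 124.15/120.00 = 1.0346
Stable ⇔ ρ < 1: NO
Spare capacity = cμ − λ = 120.00 − 124.15 = -4.15/hr

Final: ρ = 1.0346; unstable; margin = -4.15/hr


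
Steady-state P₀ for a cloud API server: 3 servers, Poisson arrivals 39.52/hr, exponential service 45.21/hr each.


a = λ/μ = 39.52/45.21 = 0.8741; ρ = a/c = 0.2914
Σ_{k=0}^{2} a^k/k! (terms k=0..2) = 1.00000 + 0.87414 + 0.38206 = 2.25621
Tail: a^3/(3!(1−ρ)) = 0.66796/(6·0.7086) = 0.15710
P₀ = 1/(2.25621 + 0.15710) = 1/2.41331 = 0.414369

Final: 0.414369


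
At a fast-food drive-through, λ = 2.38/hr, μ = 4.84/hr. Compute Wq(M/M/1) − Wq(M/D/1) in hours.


ρ = 2.38/4.84 = 0.4917
Wq(M/M/1) = ρ/(μ−λ) = 0.4917/2.46 = 0.19989 hr
Wq(M/D/1) = ρ/(2(μ−λ)) = 0.09995 hr
Savings = 0.19989 − 0.09995 = 0.09995 hr

Final: 0.09995 hr


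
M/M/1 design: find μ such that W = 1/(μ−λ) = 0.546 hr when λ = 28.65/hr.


W = 1/(μ−λ) ⇒ μ − λ = 1/W = 1/0.546 = 1.8315
μ = λ + 1/W = 28.65 + 1.8315 = 30.4815 per hr

Final: 30.4815 /hr


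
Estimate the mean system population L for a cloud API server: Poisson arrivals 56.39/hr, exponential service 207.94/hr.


ρ = λ/μ = 56.39/207.94 = 0.2712
L = ρ/(1−ρ) = 0.2712/(1 − 0.2712) = 0.2712/0.7288 = 0.3721

Final: 0.3721


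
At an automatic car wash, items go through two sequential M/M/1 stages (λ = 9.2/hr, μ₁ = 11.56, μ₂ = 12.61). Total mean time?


Each node sees arrival rate λ = 9.2/hr (tandem ⇒ throughput preserved).
W₁ = 1/(μ₁−λ) = 1/(11.56−9.2) = 0.42373 hr
W₂ = 1/(μ₂−λ) = 1/(12.61−9.2) = 0.29326 hr
W_total = W₁ + W₂ = 0.42373 + 0.29326 = 0.71698 hr

Final: 0.71698 hr


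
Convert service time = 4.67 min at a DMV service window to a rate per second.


μ = 1/(service time) in consistent units.
1 second = 0.0166667 min, so μ = 0.0166667/4.67 = 0.003569 per second

Final: 0.003569 /sec


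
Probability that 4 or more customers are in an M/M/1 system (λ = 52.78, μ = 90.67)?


ρ = 52.78/90.67 = 0.5821
P(N ≥ n) = ρ^n = 0.5821^4 = 0.114821

Final: 0.114821


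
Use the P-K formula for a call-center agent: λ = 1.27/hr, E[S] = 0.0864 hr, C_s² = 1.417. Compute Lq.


ρ = λ·E[S] = 1.27·0.0864 = 0.1097
Lq = ρ²(1+C_s²)/(2(1−ρ)) = 0.01204·(1+1.417)/(2·0.8903)
= 0.01204·2.4170/1.7805 = 0.01634

Final: 0.01634


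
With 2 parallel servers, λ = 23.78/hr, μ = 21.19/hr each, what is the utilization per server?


ρ = λ/(cμ) = 23.78/(2·21.19) = 23.78/42.38 = 0.5611

Final: 0.5611


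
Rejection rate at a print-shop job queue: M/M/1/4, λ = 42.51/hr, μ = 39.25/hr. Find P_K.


ρ = λ/μ = 42.51/39.25 = 1.0831
P_K = (1−ρ)ρ^K/(1−ρ^(K+1)) = (-0.08306·1.375960)/(1 − 1.490243)
= -0.114284/-0.490243 = 0.233116

Final: 0.233116


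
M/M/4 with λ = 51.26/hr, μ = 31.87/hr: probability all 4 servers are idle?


a = λ/μ = 51.26/31.87 = 1.6084; ρ = a/c = 0.4021
Σ_{k=0}^{3} a^k/k! (terms k=0..3) = 1.00000 + 1.60841 + 1.29349 + 0.69349 = 4.59539
Tail: a^4/(4!(1−ρ)) = 6.69247/(24·0.5979) = 0.46639
P₀ = 1/(4.59539 + 0.46639) = 1/5.06177 = 0.197559

Final: 0.197559


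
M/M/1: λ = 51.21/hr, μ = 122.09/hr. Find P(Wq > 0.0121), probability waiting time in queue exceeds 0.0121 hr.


ρ = 51.21/122.09 = 0.4194
P(Wq > t) = ρ·e^{−(μ−λ)t} = 0.4194·e^{−0.8576}
= 0.4194·0.424159 = 0.177911

Final: 0.177911


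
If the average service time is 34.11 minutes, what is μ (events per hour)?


μ = 1/(service time) in consistent units.
1 hour = 60 min, so μ = 60/34.11 = 1.7590 per hour

Final: 1.7590 /hr


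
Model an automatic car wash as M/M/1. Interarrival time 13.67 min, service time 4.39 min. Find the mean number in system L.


λ = 60/13.67 = 4.3892 /hr
μ = 60/4.39 = 13.6674 /hr
ρ = λ/μ = 4.3892/13.6674 = 0.3211
L = ρ/(1−ρ) = 0.3211/0.6789 = 0.4731

Final: 0.4731


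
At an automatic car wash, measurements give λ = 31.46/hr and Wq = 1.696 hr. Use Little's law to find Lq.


Lq = λWq = 31.46·1.696 = 53.3562

Final: 53.3562


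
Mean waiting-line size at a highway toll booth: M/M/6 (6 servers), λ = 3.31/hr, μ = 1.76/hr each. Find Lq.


a = λ/μ = 1.8807; ρ = a/6 = 0.3134
P₀ = 0.152331
Lq = P₀·a^c·ρ / (c!·(1−ρ)²) = 0.152331·44.24783·0.3134/(720·0.47136)
= 0.006225

Final: 0.006225


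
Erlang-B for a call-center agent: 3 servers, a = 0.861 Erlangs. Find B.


B(c,a) = (a^c/c!) / Σ_{k=0}^{c} a^k/k!
a^3/3! = 0.106380
Σ terms (k=0..3): 1.00000 + 0.86100 + 0.37066 + 0.10638 = 2.338040
B = 0.106380/2.338040 = 0.045499

Final: 0.045499


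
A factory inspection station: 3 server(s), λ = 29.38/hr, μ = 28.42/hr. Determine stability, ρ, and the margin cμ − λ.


Total capacity cμ = 3·28.42 = 85.26/hr
ρ = λ/(cμ) = 29.38/85.26 = 0.3446
Stable ⇔ ρ < 1: YES
Spare capacity = cμ − λ = 85.26 − 29.38 = 55.88/hr

Final: ρ = 0.3446; stable; margin = 55.88/hr


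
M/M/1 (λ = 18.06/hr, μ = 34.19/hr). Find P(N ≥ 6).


ρ = 18.06/34.19 = 0.5282
P(N ≥ n) = ρ^n = 0.5282^6 = 0.021723

Final: 0.021723


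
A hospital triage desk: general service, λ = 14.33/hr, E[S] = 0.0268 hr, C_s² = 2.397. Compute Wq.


ρ = λ·E[S] = 14.33·0.0268 = 0.3840
E[S²] = E[S]²(1+C_s²) = 0.0268²·(1+2.397) = 0.002440
Wq = λ·E[S²]/(2(1−ρ)) = 14.33·0.002440/(2·0.6160) = 0.02838 hr

Final: 0.02838 hr


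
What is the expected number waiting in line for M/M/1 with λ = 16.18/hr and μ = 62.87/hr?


ρ = 16.18/62.87 = 0.2574
Lq = ρ²/(1−ρ) = 0.06623/0.7426 = 0.08918

Final: 0.08918


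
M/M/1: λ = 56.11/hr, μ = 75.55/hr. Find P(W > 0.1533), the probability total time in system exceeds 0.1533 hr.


W ~ Exponential(μ−λ) for M/M/1.
μ − λ = 75.55 − 56.11 = 19.4400
P(W > t) = e^{−(μ−λ)t} = e^{−2.9802} = 0.050785

Final: 0.050785


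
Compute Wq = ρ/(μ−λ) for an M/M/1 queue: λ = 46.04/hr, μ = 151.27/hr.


ρ = 46.04/151.27 = 0.3044
Wq = ρ/(μ−λ) = 0.3044/(151.27 − 46.04) = 0.3044/105.23 = 0.002892 hr

Final: 0.002892 hr


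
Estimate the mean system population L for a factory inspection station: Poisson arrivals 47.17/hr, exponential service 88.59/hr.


ρ = λ/μ = 47.17/88.59 = 0.5325
L = ρ/(1−ρ) = 0.5325/(1 − 0.5325) = 0.5325/0.4675 = 1.1388

Final: 1.1388


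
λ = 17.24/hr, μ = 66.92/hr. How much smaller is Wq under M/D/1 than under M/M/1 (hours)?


ρ = 17.24/66.92 = 0.2576
Wq(M/M/1) = ρ/(μ−λ) = 0.2576/49.68 = 0.005186 hr
Wq(M/D/1) = ρ/(2(μ−λ)) = 0.002593 hr
Savings = 0.005186 − 0.002593 = 0.002593 hr

Final: 0.002593 hr


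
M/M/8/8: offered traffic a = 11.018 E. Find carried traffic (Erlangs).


B(8,11.018) = 0.383513 (Erlang-B)
Carried load = a(1 − B) = 11.018·(1 − 0.383513) = 11.018·0.616487 = 6.7925 E

Final: 6.7925 Erlangs


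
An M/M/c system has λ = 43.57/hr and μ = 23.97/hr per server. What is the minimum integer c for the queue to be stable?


Stability requires cμ > λ ⇔ c > λ/μ.
λ/μ = 43.57/23.97 = 1.8177
Minimum integer c = ⌊1.8177⌋ + 1 = 2
Check: 2·23.97 = 47.94 > 43.57, while 1·23.97 = 23.97 ≤ 43.57

Final: 2 servers


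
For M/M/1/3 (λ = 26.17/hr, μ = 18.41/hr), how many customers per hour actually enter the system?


ρ = 1.4215; P_K = (1−ρ)ρ^3/(1−ρ^4) = 0.392697
λ_eff = λ(1 − P_K) = 26.17·(1 − 0.392697) = 26.17·0.607303 = 15.8931 /hr

Final: 15.8931 /hr


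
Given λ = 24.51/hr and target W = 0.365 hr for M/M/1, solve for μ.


W = 1/(μ−λ) ⇒ μ − λ = 1/W = 1/0.365 = 2.7397
μ = λ + 1/W = 24.51 + 2.7397 = 27.2497 per hr

Final: 27.2497 /hr


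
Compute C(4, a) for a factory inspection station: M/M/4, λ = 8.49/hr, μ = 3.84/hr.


a = λ/μ = 2.2109; ρ = a/4 = 0.5527
P₀ = 0.103281 (from M/M/c formula)
C(c,a) = [a^c/(c!(1−ρ))]·P₀ = [23.89494/(24·0.4473)]·0.103281
= 2.22602·0.103281 = 0.229905

Final: 0.229905


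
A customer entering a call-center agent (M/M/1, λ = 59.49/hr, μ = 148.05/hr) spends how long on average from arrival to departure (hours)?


W = 1/(μ−λ) = 1/(148.05 − 59.49) = 1/88.56 = 0.01129 hr

Final: 0.01129 hr


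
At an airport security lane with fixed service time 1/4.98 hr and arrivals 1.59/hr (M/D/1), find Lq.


ρ = 1.59/4.98 = 0.3193
M/D/1: Lq = ρ²/(2(1−ρ)) = 0.1019/(2·0.6807) = 0.07487

Final: 0.07487
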